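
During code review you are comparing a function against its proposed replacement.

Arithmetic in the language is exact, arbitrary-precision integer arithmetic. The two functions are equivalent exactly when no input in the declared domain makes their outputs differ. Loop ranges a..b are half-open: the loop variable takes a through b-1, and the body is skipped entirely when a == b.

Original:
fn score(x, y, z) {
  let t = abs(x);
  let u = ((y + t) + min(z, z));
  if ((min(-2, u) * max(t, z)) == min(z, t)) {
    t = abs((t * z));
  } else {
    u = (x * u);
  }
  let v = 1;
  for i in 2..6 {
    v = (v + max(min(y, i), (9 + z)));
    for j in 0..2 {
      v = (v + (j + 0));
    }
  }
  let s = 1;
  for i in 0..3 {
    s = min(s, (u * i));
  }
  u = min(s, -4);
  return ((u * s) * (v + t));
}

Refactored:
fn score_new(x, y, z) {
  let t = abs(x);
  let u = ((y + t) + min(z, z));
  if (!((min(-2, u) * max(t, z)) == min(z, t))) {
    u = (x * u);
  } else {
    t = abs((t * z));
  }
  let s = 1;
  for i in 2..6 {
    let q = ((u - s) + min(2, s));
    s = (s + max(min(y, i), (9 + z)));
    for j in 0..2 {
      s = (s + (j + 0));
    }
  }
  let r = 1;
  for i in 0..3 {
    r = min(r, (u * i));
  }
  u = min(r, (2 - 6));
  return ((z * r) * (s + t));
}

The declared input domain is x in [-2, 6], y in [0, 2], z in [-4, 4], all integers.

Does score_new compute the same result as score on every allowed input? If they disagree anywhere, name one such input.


Evaluate both at x=-2, y=0, z=-1.
score: t=2, then u=1, then ((min(-2, u) * max(t, z)) == min(z, t)) is false, then u=-2, then v=1, then (i=2), then v=9, then (j=0), then v=9, then (j=1), then v=10, then (i=3), then v=18, then (j=0), then v=18, then (j=1), then v=19, then (i=4), then v=27, then (j=0), then v=27, then (j=1), then v=28, then (i=5), then v=36, then (j=0), then v=36, then (j=1), then v=37, then s=1, then (i=0), then s=0, then (i=1), then s=-2, then (i=2), then s=-4, then u=-4, then returns 624
score_new: t=2, then u=1, then (!((min(-2, u) * max(t, z)) == min(z, t))) is true, then u=-2, then s=1, then (i=2), then q=-2, then s=9, then (j=0), then s=9, then (j=1), then s=10, then (i=3), then q=-10, then s=18, then (j=0), then s=18, then (j=1), then s=19, then (i=4), then q=-19, then s=27, then (j=0), then s=27, then (j=1), then s=28, then (i=5), then q=-28, then s=36, then (j=0), then s=36, then (j=1), then s=37, then r=1, then (i=0), then r=0, then (i=1), then r=-2, then (i=2), then r=-4, then u=-4, then returns 156
624 and 156 differ, so these are not the same function on this domain.
verdict: not equivalent; witness: x=-2, y=0, z=-1


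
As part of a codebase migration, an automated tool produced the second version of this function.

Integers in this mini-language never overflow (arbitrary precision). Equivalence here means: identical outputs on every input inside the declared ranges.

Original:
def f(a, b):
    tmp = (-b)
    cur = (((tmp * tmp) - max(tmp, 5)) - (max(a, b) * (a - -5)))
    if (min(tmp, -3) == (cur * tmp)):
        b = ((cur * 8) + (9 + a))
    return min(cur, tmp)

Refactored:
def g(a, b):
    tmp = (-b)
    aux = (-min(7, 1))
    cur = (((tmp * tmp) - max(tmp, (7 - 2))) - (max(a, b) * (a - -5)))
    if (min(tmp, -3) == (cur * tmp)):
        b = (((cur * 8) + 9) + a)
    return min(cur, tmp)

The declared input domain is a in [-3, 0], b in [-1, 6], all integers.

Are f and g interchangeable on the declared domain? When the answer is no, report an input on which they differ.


The two versions differ — the changes include local variable names differ, and arithmetic usage differs, and min/max/abs usage differs, and constant usage differs, and statement counts differ.
Spot check at a=-1, b=-1 — f: tmp = 1; cur = 0; (min(tmp, -3) == (cur * tmp)) -> false; return 0. g: tmp = 1; aux = -1; cur = 0; (min(tmp, -3) == (cur * tmp)) -> false; return 0. Both give 0.
Across all 32 domain points the two functions coincide.
verdict: equivalent


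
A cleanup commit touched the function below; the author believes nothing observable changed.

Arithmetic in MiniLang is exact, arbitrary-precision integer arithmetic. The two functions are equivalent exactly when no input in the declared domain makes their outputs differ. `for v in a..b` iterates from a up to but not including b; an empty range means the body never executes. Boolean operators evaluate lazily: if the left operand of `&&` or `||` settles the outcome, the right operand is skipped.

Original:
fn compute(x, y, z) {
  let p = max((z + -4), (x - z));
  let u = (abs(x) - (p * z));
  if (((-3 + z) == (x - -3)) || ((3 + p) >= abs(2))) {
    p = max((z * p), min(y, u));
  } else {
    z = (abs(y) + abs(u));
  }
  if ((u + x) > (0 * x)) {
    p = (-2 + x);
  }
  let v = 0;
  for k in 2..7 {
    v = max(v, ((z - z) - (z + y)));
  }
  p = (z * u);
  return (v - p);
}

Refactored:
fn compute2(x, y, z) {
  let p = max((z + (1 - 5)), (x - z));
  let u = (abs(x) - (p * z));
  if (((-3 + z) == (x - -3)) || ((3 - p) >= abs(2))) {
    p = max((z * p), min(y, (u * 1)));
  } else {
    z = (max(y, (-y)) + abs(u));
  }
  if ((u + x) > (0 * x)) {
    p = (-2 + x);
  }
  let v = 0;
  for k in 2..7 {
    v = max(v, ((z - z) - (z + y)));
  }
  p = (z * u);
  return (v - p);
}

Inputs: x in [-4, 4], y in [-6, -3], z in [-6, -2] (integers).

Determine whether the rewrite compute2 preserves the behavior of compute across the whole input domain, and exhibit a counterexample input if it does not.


At x=-4, y=-6, z=-6: compute gives 108, compute2 gives -352.
verdict: not equivalent; witness: x=-4, y=-6, z=-6


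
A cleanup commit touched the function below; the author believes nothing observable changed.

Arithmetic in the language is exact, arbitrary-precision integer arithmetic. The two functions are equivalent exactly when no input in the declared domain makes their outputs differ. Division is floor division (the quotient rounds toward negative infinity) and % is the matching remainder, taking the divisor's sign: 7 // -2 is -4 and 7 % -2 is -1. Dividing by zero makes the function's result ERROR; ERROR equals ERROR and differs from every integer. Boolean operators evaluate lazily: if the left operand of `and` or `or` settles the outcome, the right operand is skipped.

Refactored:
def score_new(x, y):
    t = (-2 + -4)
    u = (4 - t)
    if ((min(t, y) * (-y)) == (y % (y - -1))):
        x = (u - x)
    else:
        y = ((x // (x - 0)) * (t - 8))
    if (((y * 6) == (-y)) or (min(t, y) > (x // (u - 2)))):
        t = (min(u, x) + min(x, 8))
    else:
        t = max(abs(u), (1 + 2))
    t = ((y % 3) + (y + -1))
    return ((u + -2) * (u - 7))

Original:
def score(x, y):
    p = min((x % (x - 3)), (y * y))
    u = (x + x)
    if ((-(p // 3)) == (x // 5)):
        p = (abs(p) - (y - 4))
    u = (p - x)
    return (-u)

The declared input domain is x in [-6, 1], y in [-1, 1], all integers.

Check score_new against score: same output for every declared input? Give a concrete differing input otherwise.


Try x=-6, y=-1.
score: p=-6, then u=-12, then ((-(p // 3)) == (x // 5)) is false, then u=0, then returns 0
score_new: t=-6, then u=10, then a zero divisor aborts: ERROR
0 vs ERROR — the two versions disagree here.
verdict: not equivalent; witness: x=-6, y=-1


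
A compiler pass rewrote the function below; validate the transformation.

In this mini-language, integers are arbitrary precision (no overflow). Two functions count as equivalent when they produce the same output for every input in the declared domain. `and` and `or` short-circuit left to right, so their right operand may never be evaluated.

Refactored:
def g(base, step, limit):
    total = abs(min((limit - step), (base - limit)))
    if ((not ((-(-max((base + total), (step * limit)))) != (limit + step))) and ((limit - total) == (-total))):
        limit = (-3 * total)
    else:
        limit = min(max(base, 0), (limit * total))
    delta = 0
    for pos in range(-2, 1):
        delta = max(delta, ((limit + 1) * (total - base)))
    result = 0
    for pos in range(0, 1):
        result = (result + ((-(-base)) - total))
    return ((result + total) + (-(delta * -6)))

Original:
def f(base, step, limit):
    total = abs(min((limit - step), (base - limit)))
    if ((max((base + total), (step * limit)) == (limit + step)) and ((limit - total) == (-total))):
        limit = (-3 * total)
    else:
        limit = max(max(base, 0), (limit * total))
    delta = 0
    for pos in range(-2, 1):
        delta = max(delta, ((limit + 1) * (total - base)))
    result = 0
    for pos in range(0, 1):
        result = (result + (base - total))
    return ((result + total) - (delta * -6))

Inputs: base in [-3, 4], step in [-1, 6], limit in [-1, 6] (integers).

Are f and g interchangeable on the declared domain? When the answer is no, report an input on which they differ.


There is a counterexample at base=-3, step=-1, limit=-1: 27 on one side, -3 on the other.
f: total becomes 2; next ((max((base + total), (step * limit)) == (limit + step)) and ((limit - total) == (-total))) evaluates to false; next limit becomes 0; next delta becomes 0; next at pos=-2:; next delta becomes 5; next at pos=-1:; next delta becomes 5; next at pos=0:; next delta becomes 5; next result becomes 0; next at pos=0:; next result becomes -5; next final value 27
g: total becomes 2; next ((not ((-(-max((base + total), (step * limit)))) != (limit + step))) and ((limit - total) == (-total))) evaluates to false; next limit becomes -2; next delta becomes 0; next at pos=-2:; next delta becomes 0; next at pos=-1:; next delta becomes 0; next at pos=0:; next delta becomes 0; next result becomes 0; next at pos=0:; next result becomes -5; next final value -3
verdict: not equivalent; witness: base=-3, step=-1, limit=-1


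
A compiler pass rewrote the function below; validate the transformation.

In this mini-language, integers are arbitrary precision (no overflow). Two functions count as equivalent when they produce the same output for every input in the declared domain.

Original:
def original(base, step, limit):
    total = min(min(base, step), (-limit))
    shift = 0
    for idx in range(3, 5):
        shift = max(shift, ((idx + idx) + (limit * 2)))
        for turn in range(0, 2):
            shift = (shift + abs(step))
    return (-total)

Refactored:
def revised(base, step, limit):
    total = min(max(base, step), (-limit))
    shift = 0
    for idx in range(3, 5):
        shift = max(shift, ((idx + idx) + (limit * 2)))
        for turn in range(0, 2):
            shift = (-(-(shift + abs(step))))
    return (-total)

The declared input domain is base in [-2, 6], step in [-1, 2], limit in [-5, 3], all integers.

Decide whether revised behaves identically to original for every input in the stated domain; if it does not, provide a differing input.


Take base=-2, step=-1, limit=-5.
original: total=-2, then shift=0, then (idx=3), then shift=0, then (turn=0), then shift=1, then (turn=1), then shift=2, then (idx=4), then shift=2, then (turn=0), then shift=3, then (turn=1), then shift=4, then returns 2
revised: total=-1, then shift=0, then (idx=3), then shift=0, then (turn=0), then shift=1, then (turn=1), then shift=2, then (idx=4), then shift=2, then (turn=0), then shift=3, then (turn=1), then shift=4, then returns 1
2 and 1 differ, so these are not the same function on this domain.
verdict: not equivalent; witness: base=-2, step=-1, limit=-5


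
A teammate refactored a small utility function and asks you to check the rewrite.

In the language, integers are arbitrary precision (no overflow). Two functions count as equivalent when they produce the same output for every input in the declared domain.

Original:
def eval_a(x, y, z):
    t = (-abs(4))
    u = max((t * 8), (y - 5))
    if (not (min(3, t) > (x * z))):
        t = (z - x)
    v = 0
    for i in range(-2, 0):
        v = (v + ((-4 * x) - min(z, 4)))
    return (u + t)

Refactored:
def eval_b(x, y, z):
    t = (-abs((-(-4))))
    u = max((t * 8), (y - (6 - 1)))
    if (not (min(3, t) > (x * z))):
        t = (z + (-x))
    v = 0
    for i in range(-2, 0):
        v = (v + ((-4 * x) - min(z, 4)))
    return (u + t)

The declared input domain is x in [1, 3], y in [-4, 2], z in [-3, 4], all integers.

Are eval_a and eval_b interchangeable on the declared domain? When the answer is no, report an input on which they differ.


Equivalent — the differences include arithmetic usage differs, constant usage differs, yet no declared input distinguishes the two.
Tracing x=3, y=2, z=2: eval_a: t = -4; u = -3; (not (min(3, t) > (x * z))) -> true; t = -1; v = 0; [i=-2]; v = -14; [i=-1]; v = -28; return -4 | eval_b: t = -4; u = -3; (not (min(3, t) > (x * z))) -> true; t = -1; v = 0; [i=-2]; v = -14; [i=-1]; v = -28; return -4 — matching result -4.
An exhaustive pass over the 168 declared inputs shows identical outputs.
verdict: equivalent


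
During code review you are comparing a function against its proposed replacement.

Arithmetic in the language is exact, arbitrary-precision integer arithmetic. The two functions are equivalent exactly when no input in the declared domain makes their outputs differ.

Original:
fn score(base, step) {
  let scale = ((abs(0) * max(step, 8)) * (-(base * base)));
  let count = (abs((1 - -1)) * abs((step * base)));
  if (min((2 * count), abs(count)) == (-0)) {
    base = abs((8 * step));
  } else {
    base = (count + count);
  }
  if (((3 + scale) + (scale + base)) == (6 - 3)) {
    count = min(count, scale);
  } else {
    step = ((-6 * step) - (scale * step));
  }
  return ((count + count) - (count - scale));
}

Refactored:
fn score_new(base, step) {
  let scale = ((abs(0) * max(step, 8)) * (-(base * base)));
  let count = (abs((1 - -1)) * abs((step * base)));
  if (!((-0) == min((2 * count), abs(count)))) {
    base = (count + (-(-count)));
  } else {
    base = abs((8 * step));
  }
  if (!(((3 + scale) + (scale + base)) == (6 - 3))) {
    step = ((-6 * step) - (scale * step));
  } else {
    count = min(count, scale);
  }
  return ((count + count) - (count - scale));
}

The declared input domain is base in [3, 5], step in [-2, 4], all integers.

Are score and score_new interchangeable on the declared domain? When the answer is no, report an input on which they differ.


Differences: boolean connective usage differs — yet all 21 inputs agree.
verdict: equivalent


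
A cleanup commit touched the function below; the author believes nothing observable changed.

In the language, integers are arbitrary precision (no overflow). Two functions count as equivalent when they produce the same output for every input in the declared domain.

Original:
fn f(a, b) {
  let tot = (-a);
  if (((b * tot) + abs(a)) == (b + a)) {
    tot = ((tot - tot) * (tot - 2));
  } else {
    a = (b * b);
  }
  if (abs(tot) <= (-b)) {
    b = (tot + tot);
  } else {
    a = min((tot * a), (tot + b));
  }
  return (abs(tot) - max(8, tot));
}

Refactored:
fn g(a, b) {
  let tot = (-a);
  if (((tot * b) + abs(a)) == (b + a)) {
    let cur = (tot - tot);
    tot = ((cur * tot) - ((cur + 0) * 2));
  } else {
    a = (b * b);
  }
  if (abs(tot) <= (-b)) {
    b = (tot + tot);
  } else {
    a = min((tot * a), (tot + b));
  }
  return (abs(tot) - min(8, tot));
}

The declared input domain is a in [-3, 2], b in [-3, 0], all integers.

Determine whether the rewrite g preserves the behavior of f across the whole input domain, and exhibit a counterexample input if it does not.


These are not equivalent — on a=-3, b=-3 the outputs split (-8 vs 0).
f: tot := 3 | (((b * tot) + abs(a)) == (b + a)): true | tot := 0 | (abs(tot) <= (-b)): true | b := 0 | result -8
g: tot := 3 | (((tot * b) + abs(a)) == (b + a)): true | cur := 0 | tot := 0 | (abs(tot) <= (-b)): true | b := 0 | result 0
verdict: not equivalent; witness: a=-3, b=-3


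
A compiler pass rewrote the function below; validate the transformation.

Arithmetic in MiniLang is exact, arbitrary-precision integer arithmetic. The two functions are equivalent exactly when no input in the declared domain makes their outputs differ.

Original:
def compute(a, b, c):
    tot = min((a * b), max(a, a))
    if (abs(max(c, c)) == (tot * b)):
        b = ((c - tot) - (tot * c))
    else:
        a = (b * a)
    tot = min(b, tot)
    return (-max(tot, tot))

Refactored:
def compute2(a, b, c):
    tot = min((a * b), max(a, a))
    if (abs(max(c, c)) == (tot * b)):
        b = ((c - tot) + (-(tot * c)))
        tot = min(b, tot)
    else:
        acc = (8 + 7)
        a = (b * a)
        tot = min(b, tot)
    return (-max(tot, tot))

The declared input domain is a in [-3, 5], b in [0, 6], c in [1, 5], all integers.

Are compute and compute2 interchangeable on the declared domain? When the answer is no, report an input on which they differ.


Changes here: statement counts differ, and min/max/abs usage differs, and arithmetic usage differs, and constant usage differs, and local variable names differ; the full 315-point sweep finds no disagreement.
verdict: equivalent


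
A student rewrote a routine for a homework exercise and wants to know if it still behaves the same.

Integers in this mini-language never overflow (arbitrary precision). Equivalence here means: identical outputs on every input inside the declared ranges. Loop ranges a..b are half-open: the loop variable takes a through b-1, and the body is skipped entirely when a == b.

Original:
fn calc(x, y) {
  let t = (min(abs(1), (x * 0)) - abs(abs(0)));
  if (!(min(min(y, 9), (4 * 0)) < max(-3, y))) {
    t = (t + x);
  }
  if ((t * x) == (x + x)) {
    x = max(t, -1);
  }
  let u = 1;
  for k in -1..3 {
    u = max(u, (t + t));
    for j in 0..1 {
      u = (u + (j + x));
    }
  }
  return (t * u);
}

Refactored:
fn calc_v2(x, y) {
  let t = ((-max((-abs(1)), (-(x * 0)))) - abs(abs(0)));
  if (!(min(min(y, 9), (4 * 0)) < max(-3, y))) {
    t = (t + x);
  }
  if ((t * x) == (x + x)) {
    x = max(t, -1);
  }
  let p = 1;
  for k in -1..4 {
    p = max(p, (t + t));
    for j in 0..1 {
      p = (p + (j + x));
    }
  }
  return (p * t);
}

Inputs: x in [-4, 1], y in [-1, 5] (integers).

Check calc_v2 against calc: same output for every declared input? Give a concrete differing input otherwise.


Input x=1, y=-1: 6 from calc versus 7 from calc_v2.
verdict: not equivalent; witness: x=1, y=-1


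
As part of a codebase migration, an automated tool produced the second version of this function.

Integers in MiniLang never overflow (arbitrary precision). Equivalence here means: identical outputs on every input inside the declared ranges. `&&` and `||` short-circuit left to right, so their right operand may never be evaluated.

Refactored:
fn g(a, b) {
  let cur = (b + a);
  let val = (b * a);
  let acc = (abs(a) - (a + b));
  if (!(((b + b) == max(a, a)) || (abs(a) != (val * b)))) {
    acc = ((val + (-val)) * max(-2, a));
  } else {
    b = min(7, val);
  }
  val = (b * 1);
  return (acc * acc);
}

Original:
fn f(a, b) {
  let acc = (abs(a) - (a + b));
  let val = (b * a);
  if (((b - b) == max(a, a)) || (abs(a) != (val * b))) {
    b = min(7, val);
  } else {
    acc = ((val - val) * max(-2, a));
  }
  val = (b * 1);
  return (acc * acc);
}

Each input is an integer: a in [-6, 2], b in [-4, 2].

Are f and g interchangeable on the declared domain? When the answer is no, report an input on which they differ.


Take a=0, b=-4.
f: acc=4, then val=0, then (((b - b) == max(a, a)) || (abs(a) != (val * b))) is true, then b=0, then val=0, then returns 16
g: cur=-4, then val=0, then acc=4, then (!(((b + b) == max(a, a)) || (abs(a) != (val * b)))) is true, then acc=0, then val=-4, then returns 0
16 and 0 differ, so these are not the same function on this domain.
verdict: not equivalent; witness: a=0, b=-4


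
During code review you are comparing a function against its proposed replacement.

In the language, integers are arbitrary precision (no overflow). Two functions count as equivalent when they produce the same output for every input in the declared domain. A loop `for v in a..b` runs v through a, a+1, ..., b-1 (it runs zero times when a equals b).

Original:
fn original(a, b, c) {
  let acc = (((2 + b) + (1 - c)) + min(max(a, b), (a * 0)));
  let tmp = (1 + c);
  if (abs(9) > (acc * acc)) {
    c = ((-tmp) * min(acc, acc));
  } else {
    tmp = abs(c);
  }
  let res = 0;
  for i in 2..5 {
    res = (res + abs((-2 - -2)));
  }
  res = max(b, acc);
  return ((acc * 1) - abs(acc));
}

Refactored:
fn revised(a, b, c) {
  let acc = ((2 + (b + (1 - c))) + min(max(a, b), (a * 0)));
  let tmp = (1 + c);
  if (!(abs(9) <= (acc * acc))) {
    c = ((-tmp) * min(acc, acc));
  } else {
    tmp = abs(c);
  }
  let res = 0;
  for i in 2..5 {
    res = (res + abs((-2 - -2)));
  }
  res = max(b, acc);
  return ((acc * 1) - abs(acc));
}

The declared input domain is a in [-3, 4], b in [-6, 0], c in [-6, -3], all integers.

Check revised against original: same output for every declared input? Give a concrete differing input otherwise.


The two versions differ — the changes include boolean connective usage differs; also comparison usage differs.
Tracing a=1, b=0, c=-4: original: acc := 7 | tmp := -3 | (abs(9) > (acc * acc)): false | tmp := 4 | res := 0 | iter i=2: | res := 0 | iter i=3: | res := 0 | iter i=4: | res := 0 | res := 7 | result 0 | revised: acc := 7 | tmp := -3 | (!(abs(9) <= (acc * acc))): false | tmp := 4 | res := 0 | iter i=2: | res := 0 | iter i=3: | res := 0 | iter i=4: | res := 0 | res := 7 | result 0 — matching result 0.
An exhaustive pass over the 224 declared inputs shows identical outputs.
verdict: equivalent


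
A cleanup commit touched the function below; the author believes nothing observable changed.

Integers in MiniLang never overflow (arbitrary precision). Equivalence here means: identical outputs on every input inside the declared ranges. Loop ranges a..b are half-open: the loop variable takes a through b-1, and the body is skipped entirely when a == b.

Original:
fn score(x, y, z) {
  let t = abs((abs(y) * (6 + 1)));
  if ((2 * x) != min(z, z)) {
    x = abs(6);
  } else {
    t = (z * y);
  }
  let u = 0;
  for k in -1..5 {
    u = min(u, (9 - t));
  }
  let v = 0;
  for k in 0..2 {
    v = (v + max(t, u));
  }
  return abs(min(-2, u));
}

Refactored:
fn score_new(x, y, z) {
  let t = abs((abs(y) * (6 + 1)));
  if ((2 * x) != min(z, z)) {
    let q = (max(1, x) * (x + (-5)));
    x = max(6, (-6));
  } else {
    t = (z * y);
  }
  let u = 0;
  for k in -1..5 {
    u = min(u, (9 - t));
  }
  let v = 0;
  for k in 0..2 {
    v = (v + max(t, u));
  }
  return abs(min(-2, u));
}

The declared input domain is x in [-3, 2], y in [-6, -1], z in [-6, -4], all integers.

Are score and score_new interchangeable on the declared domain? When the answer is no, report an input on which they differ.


The two versions differ — the changes include local variable names differ; constant usage differs; min/max/abs usage differs; statement counts differ; arithmetic usage differs.
Spot check at x=2, y=-3, z=-5 — score: t = 21; ((2 * x) != min(z, z)) -> true; x = 6; u = 0; [k=-1]; u = -12; [k=0]; u = -12; [k=1]; u = -12; [k=2]; u = -12; [k=3]; u = -12; [k=4]; u = -12; v = 0; [k=0]; v = 21; [k=1]; v = 42; return 12. score_new: t = 21; ((2 * x) != min(z, z)) -> true; q = -6; x = 6; u = 0; [k=-1]; u = -12; [k=0]; u = -12; [k=1]; u = -12; [k=2]; u = -12; [k=3]; u = -12; [k=4]; u = -12; v = 0; [k=0]; v = 21; [k=1]; v = 42; return 12. Both give 12.
Every one of the 108 inputs gives matching results.
verdict: equivalent


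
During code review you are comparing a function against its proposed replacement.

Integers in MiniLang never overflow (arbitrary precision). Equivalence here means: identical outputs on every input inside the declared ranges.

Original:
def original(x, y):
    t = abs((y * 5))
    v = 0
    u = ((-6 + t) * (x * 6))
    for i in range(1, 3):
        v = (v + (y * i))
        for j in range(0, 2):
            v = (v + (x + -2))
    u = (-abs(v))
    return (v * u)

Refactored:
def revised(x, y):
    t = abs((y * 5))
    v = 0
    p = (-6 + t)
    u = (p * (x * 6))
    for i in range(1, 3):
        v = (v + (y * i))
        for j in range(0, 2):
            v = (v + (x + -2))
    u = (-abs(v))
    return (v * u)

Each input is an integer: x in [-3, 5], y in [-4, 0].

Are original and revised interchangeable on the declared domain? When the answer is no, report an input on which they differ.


This is a faithful refactor — statement counts differ; local variable names differ, but the computed results match everywhere.
One worked example (x=0, y=-4) — original: t := 20 | v := 0 | u := 0 | iter i=1: | v := -4 | iter j=0: | v := -6 | iter j=1: | v := -8 | iter i=2: | v := -16 | iter j=0: | v := -18 | iter j=1: | v := -20 | u := -20 | result 400; revised: t := 20 | v := 0 | p := 14 | u := 0 | iter i=1: | v := -4 | iter j=0: | v := -6 | iter j=1: | v := -8 | iter i=2: | v := -16 | iter j=0: | v := -18 | iter j=1: | v := -20 | u := -20 | result 400; agreement on 400.
Sweeping the whole domain (45 inputs) finds no disagreement.
verdict: equivalent


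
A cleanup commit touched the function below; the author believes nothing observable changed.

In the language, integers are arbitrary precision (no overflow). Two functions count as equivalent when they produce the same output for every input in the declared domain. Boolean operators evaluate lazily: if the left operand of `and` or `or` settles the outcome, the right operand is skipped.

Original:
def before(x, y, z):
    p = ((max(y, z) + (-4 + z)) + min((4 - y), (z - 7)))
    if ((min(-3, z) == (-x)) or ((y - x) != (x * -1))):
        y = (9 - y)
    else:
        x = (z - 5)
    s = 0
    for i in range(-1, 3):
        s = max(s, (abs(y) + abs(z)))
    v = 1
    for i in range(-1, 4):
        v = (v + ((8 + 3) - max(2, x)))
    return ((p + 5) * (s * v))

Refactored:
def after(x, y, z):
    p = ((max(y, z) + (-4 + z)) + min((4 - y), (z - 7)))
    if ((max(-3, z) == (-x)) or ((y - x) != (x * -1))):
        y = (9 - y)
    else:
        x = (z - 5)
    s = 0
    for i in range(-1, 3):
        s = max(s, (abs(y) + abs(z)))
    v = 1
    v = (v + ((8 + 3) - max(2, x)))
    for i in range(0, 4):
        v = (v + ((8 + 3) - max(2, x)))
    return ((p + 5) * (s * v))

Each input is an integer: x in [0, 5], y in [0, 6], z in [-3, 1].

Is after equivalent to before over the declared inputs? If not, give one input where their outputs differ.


There is a counterexample at x=0, y=0, z=0: 0 on one side, -2484 on the other.
before: p=-11, then ((min(-3, z) == (-x)) or ((y - x) != (x * -1))) is false, then x=-5, then s=0, then (i=-1), then s=0, then (i=0), then s=0, then (i=1), then s=0, then (i=2), then s=0, then v=1, then (i=-1), then v=10, then (i=0), then v=19, then (i=1), then v=28, then (i=2), then v=37, then (i=3), then v=46, then returns 0
after: p=-11, then ((max(-3, z) == (-x)) or ((y - x) != (x * -1))) is true, then y=9, then s=0, then (i=-1), then s=9, then (i=0), then s=9, then (i=1), then s=9, then (i=2), then s=9, then v=1, then v=10, then (i=0), then v=19, then (i=1), then v=28, then (i=2), then v=37, then (i=3), then v=46, then returns -2484
verdict: not equivalent; witness: x=0, y=0, z=0


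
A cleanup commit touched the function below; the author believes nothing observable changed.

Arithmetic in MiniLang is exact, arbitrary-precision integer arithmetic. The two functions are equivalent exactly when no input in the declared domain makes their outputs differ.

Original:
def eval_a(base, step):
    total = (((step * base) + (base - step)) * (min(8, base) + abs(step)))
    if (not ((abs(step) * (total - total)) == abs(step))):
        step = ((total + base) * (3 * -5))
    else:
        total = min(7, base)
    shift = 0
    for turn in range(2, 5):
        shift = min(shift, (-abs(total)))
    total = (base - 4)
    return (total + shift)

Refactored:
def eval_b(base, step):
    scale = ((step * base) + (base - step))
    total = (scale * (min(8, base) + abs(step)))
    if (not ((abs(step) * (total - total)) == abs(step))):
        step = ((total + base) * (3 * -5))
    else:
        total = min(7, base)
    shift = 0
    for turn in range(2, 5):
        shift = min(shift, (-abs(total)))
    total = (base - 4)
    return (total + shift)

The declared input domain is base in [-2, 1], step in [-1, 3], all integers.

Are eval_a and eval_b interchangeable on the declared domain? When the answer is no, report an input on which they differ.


Changes here: local variable names differ, and statement counts differ; the full 20-point sweep finds no disagreement.
verdict: equivalent


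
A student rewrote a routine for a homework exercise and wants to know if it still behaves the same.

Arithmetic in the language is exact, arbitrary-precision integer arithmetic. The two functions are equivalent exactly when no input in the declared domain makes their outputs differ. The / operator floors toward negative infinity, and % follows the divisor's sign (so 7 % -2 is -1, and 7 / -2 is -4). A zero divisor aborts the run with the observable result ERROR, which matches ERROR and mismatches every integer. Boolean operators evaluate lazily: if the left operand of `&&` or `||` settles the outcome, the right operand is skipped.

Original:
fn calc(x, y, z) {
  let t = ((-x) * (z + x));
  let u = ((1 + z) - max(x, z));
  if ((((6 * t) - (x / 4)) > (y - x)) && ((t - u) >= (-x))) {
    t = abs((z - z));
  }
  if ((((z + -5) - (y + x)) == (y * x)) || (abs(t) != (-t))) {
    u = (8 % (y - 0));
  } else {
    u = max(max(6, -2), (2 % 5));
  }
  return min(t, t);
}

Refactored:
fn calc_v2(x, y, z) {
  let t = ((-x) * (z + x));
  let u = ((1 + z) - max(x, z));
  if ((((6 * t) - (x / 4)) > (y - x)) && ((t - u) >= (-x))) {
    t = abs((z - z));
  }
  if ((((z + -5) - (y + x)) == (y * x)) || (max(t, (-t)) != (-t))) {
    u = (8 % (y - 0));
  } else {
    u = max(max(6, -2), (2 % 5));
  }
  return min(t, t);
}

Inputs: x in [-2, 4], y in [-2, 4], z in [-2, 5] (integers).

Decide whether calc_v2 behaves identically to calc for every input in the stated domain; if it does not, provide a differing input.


Equivalent — the differences include min/max/abs usage differs, yet no declared input distinguishes the two.
Spot check at x=-2, y=-1, z=-1 — calc: t=-6, then u=1, then ((((6 * t) - (x / 4)) > (y - x)) && ((t - u) >= (-x))) is false, then ((((z + -5) - (y + x)) == (y * x)) || (abs(t) != (-t))) is false, then u=6, then returns -6. calc_v2: t=-6, then u=1, then ((((6 * t) - (x / 4)) > (y - x)) && ((t - u) >= (-x))) is false, then ((((z + -5) - (y + x)) == (y * x)) || (max(t, (-t)) != (-t))) is false, then u=6, then returns -6. Both give -6.
Sweeping the whole domain (392 inputs) finds no disagreement.
verdict: equivalent


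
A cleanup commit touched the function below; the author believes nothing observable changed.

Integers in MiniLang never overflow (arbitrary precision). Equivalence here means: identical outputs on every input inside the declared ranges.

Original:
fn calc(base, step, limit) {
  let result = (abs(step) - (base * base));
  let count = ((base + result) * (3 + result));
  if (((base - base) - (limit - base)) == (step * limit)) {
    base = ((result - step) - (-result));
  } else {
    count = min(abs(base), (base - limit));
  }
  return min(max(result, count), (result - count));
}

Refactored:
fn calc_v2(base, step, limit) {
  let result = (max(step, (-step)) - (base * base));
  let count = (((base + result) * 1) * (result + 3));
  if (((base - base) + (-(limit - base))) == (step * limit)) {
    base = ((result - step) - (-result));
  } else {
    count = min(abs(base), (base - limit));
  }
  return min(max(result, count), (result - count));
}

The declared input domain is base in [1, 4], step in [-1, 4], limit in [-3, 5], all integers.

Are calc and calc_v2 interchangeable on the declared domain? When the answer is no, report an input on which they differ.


Although constant usage differs, arithmetic usage differs, min/max/abs usage differs, 216/216 inputs agree.
verdict: equivalent


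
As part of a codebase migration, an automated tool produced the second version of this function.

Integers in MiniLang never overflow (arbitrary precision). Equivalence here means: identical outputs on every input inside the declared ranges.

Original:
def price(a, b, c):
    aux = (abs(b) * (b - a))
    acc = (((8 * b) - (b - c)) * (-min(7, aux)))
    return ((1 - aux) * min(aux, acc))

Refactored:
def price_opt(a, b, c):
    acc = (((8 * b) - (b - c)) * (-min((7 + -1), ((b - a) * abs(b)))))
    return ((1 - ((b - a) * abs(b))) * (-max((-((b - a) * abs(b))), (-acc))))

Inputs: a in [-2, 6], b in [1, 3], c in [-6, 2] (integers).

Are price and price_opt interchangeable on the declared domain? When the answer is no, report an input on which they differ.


These are not equivalent — on a=-2, b=2, c=-6 the outputs split (392 vs 336).
price: aux := 8 | acc := -56 | result 392
price_opt: acc := -48 | result 336
verdict: not equivalent; witness: a=-2, b=2, c=-6


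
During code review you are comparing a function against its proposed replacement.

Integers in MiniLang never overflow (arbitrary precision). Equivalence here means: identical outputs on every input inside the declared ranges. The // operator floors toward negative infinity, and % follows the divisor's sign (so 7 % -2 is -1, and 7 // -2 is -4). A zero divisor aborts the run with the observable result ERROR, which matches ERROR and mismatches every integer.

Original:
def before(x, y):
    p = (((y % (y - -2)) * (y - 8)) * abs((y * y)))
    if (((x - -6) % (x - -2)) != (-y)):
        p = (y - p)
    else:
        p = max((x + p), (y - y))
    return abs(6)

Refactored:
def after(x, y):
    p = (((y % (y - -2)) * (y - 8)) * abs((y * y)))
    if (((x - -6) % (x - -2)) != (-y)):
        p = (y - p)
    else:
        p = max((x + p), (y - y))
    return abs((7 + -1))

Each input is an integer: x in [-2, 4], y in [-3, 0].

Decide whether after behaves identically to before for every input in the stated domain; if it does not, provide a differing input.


This is a faithful refactor — constant usage differs; and arithmetic usage differs, but the computed results match everywhere.
Tracing x=4, y=-2: before: hits division by zero so the output is ERROR | after: hits division by zero so the output is ERROR — matching result ERROR.
Checked all 28 inputs in the declared domain: the outputs agree on every one.
verdict: equivalent


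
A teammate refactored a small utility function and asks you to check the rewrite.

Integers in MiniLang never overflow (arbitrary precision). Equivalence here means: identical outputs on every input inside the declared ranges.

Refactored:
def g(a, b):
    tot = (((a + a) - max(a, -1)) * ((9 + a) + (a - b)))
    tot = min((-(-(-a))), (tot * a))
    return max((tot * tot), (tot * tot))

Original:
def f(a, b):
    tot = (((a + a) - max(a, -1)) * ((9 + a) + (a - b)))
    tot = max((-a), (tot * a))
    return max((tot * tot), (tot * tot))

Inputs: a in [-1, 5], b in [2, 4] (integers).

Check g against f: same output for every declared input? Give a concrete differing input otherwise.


Run the pair on a=-1, b=2.
f: tot = -5; tot = 5; return 25
g: tot = -5; tot = 1; return 1
25 != 1, so the rewrite changes behavior.
verdict: not equivalent; witness: a=-1, b=2


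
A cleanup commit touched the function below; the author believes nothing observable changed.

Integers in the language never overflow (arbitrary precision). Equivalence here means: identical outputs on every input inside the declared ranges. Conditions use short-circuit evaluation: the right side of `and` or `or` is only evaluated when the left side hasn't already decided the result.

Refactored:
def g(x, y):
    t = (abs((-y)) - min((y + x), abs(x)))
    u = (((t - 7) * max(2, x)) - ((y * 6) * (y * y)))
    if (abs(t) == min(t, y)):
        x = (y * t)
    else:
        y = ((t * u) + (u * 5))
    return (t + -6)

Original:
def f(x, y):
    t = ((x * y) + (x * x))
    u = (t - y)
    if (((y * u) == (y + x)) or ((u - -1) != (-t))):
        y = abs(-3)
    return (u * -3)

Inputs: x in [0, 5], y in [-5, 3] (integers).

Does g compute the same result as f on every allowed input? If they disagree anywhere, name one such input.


There is a counterexample at x=0, y=-5: -15 on one side, 4 on the other.
f: t := 0 | u := 5 | (((y * u) == (y + x)) or ((u - -1) != (-t))): true | y := 3 | result -15
g: t := 10 | u := 756 | (abs(t) == min(t, y)): false | y := 11340 | result 4
verdict: not equivalent; witness: x=0, y=-5


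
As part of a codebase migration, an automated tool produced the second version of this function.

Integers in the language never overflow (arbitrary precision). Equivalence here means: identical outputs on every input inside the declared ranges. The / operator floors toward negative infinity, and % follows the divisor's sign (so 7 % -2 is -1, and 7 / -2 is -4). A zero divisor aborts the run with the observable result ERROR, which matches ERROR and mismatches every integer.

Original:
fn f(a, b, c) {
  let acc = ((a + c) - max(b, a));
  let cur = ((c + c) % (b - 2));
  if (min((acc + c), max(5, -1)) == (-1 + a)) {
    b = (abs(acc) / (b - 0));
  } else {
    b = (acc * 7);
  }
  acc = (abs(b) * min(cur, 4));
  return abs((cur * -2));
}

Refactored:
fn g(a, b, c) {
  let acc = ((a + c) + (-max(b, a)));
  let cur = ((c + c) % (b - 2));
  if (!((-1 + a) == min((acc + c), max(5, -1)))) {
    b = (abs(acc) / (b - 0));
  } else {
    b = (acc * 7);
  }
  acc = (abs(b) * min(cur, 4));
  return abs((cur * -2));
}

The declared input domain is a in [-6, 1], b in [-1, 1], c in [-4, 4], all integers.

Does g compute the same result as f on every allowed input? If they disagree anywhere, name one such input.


Take a=-6, b=0, c=-4.
f: acc becomes -10; next cur becomes 0; next (min((acc + c), max(5, -1)) == (-1 + a)) evaluates to false; next b becomes -70; next acc becomes 0; next final value 0
g: acc becomes -10; next cur becomes 0; next (!((-1 + a) == min((acc + c), max(5, -1)))) evaluates to true; next hits division by zero so the output is ERROR
0 against ERROR: the behavior changed.
verdict: not equivalent; witness: a=-6, b=0, c=-4


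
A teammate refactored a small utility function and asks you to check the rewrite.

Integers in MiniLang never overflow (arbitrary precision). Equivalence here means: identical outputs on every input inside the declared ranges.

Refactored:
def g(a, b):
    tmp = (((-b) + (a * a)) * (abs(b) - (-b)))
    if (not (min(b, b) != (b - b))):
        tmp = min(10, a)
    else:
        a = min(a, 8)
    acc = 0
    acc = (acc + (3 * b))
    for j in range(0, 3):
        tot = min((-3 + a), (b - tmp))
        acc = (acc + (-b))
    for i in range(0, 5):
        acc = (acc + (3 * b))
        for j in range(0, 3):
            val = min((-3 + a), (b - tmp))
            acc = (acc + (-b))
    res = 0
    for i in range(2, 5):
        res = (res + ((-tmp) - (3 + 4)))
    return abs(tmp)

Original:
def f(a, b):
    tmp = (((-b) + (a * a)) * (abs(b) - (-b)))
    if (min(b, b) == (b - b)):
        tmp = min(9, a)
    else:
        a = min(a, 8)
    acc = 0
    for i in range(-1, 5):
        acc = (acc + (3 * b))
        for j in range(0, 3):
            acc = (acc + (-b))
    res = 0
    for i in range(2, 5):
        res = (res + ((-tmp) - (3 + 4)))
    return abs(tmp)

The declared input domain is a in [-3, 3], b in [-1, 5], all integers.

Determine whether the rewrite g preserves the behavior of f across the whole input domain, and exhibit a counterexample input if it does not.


The one real change (`9` became `10`) has no effect anywhere in the declared ranges.
Spot check at a=0, b=1 — f: tmp=-2, then (min(b, b) == (b - b)) is false, then a=0, then acc=0, then (i=-1), then acc=3, then (j=0), then acc=2, then (j=1), then acc=1, then (j=2), then acc=0, then (i=0), then acc=3, then (j=0), then acc=2, then (j=1), then acc=1, then (j=2), then acc=0, then (i=1), then acc=3, then (j=0), then acc=2, then (j=1), then acc=1, then (j=2), then acc=0, then (i=2), then acc=3, then (j=0), then acc=2, then (j=1), then acc=1, then (j=2), then acc=0, then (i=3), then acc=3, then (j=0), then acc=2, then (j=1), then acc=1, then (j=2), then acc=0, then (i=4), then acc=3, then (j=0), then acc=2, then (j=1), then acc=1, then (j=2), then acc=0, then res=0, then (i=2), then res=-5, then (i=3), then res=-10, then (i=4), then res=-15, then returns 2. g: tmp=-2, then (not (min(b, b) != (b - b))) is false, then a=0, then acc=0, then acc=3, then (j=0), then tot=-3, then acc=2, then (j=1), then tot=-3, then acc=1, then (j=2), then tot=-3, then acc=0, then (i=0), then acc=3, then (j=0), then val=-3, then acc=2, then (j=1), then val=-3, then acc=1, then (j=2), then val=-3, then acc=0, then (i=1), then acc=3, then (j=0), then val=-3, then acc=2, then (j=1), then val=-3, then acc=1, then (j=2), then val=-3, then acc=0, then (i=2), then acc=3, then (j=0), then val=-3, then acc=2, then (j=1), then val=-3, then acc=1, then (j=2), then val=-3, then acc=0, then (i=3), then acc=3, then (j=0), then val=-3, then acc=2, then (j=1), then val=-3, then acc=1, then (j=2), then val=-3, then acc=0, then (i=4), then acc=3, then (j=0), then val=-3, then acc=2, then (j=1), then val=-3, then acc=1, then (j=2), then val=-3, then acc=0, then res=0, then (i=2), then res=-5, then (i=3), then res=-10, then (i=4), then res=-15, then returns 2. Both give 2.
Every one of the 49 inputs gives matching results.
verdict: equivalent
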